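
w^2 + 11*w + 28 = (w + 4)*(w + 7)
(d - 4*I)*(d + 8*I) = d^2 + 4*I*d + 32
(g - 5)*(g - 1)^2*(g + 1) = g^4 - 6*g^3 + 4*g^2 + 6*g - 5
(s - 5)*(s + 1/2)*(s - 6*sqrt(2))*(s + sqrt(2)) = s^4 - 5*sqrt(2)*s^3 - 9*s^3/2 - 29*s^2/2 + 45*sqrt(2)*s^2/2 + 25*sqrt(2)*s/2 + 54*s + 30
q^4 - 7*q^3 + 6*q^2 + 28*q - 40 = (q - 5)*(q - 2)^2*(q + 2)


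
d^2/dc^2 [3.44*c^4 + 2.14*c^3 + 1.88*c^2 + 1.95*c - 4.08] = 41.28*c^2 + 12.84*c + 3.76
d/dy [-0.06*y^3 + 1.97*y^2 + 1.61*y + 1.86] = -0.18*y^2 + 3.94*y + 1.61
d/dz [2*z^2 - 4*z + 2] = 4*z - 4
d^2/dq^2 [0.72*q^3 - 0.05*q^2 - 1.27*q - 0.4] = 4.32*q - 0.1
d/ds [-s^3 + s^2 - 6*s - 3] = -3*s^2 + 2*s - 6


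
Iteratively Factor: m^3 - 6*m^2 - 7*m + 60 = (m + 3)*(m^2 - 9*m + 20) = (m - 5)*(m + 3)*(m - 4)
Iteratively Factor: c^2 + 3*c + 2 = (c + 1)*(c + 2)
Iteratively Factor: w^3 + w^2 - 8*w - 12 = (w - 3)*(w^2 + 4*w + 4) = (w - 3)*(w + 2)*(w + 2)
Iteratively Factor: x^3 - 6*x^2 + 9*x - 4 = (x - 1)*(x^2 - 5*x + 4) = (x - 4)*(x - 1)*(x - 1)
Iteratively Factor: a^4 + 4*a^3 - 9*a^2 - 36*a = (a + 4)*(a^3 - 9*a) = (a - 3)*(a + 4)*(a^2 + 3*a) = (a - 3)*(a + 3)*(a + 4)*(a)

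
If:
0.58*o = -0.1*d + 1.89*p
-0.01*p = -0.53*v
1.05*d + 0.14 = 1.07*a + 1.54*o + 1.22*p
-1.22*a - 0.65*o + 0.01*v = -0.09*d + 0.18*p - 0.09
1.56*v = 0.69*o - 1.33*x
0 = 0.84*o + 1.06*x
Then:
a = 0.07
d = -0.07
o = -0.00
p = -0.00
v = -0.00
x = 0.00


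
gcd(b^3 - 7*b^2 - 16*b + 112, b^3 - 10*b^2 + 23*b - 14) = b - 7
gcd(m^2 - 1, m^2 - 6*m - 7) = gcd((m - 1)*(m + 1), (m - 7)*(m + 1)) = m + 1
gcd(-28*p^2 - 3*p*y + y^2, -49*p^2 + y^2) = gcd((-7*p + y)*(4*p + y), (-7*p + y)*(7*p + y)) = -7*p + y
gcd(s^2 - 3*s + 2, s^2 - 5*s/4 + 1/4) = s - 1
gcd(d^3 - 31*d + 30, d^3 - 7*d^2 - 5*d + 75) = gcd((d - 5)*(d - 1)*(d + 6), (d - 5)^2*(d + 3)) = d - 5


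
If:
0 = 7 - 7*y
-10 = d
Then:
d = -10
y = 1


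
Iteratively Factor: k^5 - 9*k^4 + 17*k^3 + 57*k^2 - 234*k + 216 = (k - 3)*(k^4 - 6*k^3 - k^2 + 54*k - 72) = (k - 3)*(k + 3)*(k^3 - 9*k^2 + 26*k - 24) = (k - 3)^2*(k + 3)*(k^2 - 6*k + 8) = (k - 3)^2*(k - 2)*(k + 3)*(k - 4)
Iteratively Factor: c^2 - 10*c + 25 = (c - 5)*(c - 5)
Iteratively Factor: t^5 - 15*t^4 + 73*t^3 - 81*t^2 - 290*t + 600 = (t - 5)*(t^4 - 10*t^3 + 23*t^2 + 34*t - 120) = (t - 5)*(t - 4)*(t^3 - 6*t^2 - t + 30) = (t - 5)^2*(t - 4)*(t^2 - t - 6) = (t - 5)^2*(t - 4)*(t + 2)*(t - 3)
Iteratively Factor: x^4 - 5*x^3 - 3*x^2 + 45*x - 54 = (x - 3)*(x^3 - 2*x^2 - 9*x + 18) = (x - 3)*(x + 3)*(x^2 - 5*x + 6) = (x - 3)*(x - 2)*(x + 3)*(x - 3)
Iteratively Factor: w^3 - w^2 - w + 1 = (w + 1)*(w^2 - 2*w + 1) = (w - 1)*(w + 1)*(w - 1)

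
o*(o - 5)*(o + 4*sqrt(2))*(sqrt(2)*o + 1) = sqrt(2)*o^4 - 5*sqrt(2)*o^3 + 9*o^3 - 45*o^2 + 4*sqrt(2)*o^2 - 20*sqrt(2)*o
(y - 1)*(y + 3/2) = y^2 + y/2 - 3/2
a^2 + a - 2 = (a - 1)*(a + 2)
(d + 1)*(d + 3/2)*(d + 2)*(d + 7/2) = d^4 + 8*d^3 + 89*d^2/4 + 103*d/4 + 21/2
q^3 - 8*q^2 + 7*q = q*(q - 7)*(q - 1)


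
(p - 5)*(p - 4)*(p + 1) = p^3 - 8*p^2 + 11*p + 20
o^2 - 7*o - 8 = (o - 8)*(o + 1)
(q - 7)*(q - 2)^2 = q^3 - 11*q^2 + 32*q - 28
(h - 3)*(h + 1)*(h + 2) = h^3 - 7*h - 6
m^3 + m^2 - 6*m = m*(m - 2)*(m + 3)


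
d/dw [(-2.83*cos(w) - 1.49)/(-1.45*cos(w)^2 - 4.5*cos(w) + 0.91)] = (4.1035*cos(w)^2 + 4.321*cos(w) + 9.2803)*sin(w)/(2.1025*cos(w)^4 + 13.05*cos(w)^3 + 17.611*cos(w)^2 - 8.19*cos(w) + 0.8281)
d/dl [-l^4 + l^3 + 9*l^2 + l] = -4*l^3 + 3*l^2 + 18*l + 1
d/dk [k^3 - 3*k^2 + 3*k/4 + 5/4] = 3*k^2 - 6*k + 3/4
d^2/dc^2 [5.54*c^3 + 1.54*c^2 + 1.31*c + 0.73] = 33.24*c + 3.08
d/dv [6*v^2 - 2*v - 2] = 12*v - 2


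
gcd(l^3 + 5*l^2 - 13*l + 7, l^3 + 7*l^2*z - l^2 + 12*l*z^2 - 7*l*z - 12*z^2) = l - 1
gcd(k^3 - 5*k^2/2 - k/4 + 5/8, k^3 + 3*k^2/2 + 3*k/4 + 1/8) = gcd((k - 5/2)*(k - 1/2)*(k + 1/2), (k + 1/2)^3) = k + 1/2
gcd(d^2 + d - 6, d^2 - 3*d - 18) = d + 3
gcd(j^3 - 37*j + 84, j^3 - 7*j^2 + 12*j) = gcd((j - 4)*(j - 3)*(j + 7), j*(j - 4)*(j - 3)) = j^2 - 7*j + 12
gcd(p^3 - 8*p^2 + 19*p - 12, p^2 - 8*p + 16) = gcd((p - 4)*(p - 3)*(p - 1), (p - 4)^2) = p - 4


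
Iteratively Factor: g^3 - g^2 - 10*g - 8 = (g + 1)*(g^2 - 2*g - 8) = (g + 1)*(g + 2)*(g - 4)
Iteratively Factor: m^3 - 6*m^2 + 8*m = (m - 2)*(m^2 - 4*m) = m*(m - 2)*(m - 4)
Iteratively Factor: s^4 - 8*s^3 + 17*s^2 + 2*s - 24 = (s - 2)*(s^3 - 6*s^2 + 5*s + 12) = (s - 2)*(s + 1)*(s^2 - 7*s + 12) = (s - 4)*(s - 2)*(s + 1)*(s - 3)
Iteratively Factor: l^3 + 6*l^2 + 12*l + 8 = (l + 2)*(l^2 + 4*l + 4) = (l + 2)^2*(l + 2)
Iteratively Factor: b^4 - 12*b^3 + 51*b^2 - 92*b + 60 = (b - 2)*(b^3 - 10*b^2 + 31*b - 30) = (b - 5)*(b - 2)*(b^2 - 5*b + 6) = (b - 5)*(b - 2)^2*(b - 3)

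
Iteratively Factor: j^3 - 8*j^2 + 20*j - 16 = (j - 2)*(j^2 - 6*j + 8) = (j - 4)*(j - 2)*(j - 2)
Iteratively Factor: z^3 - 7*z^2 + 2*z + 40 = (z - 5)*(z^2 - 2*z - 8) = (z - 5)*(z + 2)*(z - 4)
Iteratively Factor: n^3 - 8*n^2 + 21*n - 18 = (n - 3)*(n^2 - 5*n + 6) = (n - 3)*(n - 2)*(n - 3)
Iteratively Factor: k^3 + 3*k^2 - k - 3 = (k + 3)*(k^2 - 1) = (k + 1)*(k + 3)*(k - 1)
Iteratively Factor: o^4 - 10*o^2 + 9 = (o - 3)*(o^3 + 3*o^2 - o - 3) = (o - 3)*(o + 1)*(o^2 + 2*o - 3) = (o - 3)*(o - 1)*(o + 1)*(o + 3)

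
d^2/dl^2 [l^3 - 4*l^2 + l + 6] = 6*l - 8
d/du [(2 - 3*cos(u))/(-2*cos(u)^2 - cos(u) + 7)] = (-6*sin(u)^2 - 8*cos(u) + 25)*sin(u)/(cos(u) + cos(2*u) - 6)^2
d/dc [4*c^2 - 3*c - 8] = 8*c - 3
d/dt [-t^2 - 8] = -2*t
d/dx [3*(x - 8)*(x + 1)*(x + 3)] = 9*x^2 - 24*x - 87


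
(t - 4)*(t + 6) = t^2 + 2*t - 24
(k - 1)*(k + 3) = k^2 + 2*k - 3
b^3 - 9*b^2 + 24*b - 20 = (b - 5)*(b - 2)^2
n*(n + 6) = n^2 + 6*n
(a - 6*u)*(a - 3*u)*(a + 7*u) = a^3 - 2*a^2*u - 45*a*u^2 + 126*u^3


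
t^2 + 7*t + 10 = (t + 2)*(t + 5)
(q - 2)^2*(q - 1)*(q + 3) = q^4 - 2*q^3 - 7*q^2 + 20*q - 12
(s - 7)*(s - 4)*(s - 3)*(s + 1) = s^4 - 13*s^3 + 47*s^2 - 23*s - 84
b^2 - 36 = (b - 6)*(b + 6)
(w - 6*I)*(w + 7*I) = w^2 + I*w + 42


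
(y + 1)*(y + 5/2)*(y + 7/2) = y^3 + 7*y^2 + 59*y/4 + 35/4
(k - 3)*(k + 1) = k^2 - 2*k - 3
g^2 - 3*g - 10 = (g - 5)*(g + 2)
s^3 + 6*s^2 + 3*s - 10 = (s - 1)*(s + 2)*(s + 5)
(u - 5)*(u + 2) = u^2 - 3*u - 10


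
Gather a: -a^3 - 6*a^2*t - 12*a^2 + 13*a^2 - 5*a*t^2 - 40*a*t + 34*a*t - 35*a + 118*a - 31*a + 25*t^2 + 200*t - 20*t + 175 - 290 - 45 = -a^3 + a^2*(1 - 6*t) + a*(-5*t^2 - 6*t + 52) + 25*t^2 + 180*t - 160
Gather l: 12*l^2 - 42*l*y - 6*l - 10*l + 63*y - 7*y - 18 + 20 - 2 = 12*l^2 + l*(-42*y - 16) + 56*y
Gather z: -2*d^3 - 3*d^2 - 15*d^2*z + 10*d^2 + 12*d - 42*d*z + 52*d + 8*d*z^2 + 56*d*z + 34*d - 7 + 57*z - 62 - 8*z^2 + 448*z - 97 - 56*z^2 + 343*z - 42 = -2*d^3 + 7*d^2 + 98*d + z^2*(8*d - 64) + z*(-15*d^2 + 14*d + 848) - 208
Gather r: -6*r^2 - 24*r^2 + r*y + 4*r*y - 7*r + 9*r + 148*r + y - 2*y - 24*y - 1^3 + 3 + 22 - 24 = -30*r^2 + r*(5*y + 150) - 25*y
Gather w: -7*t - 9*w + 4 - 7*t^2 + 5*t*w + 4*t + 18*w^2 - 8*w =-7*t^2 - 3*t + 18*w^2 + w*(5*t - 17) + 4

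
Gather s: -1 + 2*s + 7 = 2*s + 6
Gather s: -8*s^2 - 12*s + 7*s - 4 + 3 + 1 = -8*s^2 - 5*s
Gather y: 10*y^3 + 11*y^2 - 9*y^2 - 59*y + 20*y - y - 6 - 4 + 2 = 10*y^3 + 2*y^2 - 40*y - 8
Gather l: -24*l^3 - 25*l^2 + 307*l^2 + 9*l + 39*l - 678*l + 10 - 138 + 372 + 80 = -24*l^3 + 282*l^2 - 630*l + 324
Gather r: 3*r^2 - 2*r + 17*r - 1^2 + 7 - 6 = 3*r^2 + 15*r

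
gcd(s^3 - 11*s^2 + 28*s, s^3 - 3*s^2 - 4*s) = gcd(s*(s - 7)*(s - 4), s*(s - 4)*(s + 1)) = s^2 - 4*s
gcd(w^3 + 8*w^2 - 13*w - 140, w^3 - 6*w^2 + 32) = w - 4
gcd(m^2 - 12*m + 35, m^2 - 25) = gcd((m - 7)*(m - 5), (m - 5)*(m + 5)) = m - 5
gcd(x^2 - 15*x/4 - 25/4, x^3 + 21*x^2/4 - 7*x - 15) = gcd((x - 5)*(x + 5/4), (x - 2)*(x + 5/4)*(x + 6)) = x + 5/4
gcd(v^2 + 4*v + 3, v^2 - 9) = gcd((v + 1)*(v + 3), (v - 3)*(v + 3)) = v + 3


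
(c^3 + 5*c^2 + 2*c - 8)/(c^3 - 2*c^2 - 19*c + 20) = (c + 2)/(c - 5)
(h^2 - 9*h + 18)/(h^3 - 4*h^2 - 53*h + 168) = (h - 6)/(h^2 - h - 56)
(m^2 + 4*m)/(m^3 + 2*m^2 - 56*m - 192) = m/(m^2 - 2*m - 48)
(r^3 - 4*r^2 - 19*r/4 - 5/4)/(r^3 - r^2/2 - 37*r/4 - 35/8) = 2*(2*r^2 - 9*r - 5)/(4*r^2 - 4*r - 35)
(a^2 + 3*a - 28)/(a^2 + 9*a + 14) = (a - 4)/(a + 2)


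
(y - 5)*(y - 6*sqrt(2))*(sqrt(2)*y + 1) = sqrt(2)*y^3 - 11*y^2 - 5*sqrt(2)*y^2 - 6*sqrt(2)*y + 55*y + 30*sqrt(2)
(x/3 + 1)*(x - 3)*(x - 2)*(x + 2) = x^4/3 - 13*x^2/3 + 12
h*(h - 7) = h^2 - 7*h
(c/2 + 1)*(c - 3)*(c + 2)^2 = c^4/2 + 3*c^3/2 - 3*c^2 - 14*c - 12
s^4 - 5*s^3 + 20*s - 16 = (s - 4)*(s - 2)*(s - 1)*(s + 2)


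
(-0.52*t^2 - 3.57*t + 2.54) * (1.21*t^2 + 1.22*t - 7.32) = -0.6292*t^4 - 4.9541*t^3 + 2.5244*t^2 + 29.2312*t - 18.5928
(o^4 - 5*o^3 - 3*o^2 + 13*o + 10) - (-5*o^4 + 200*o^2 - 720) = 6*o^4 - 5*o^3 - 203*o^2 + 13*o + 730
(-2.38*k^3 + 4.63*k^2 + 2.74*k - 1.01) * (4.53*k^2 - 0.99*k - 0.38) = -10.7814*k^5 + 23.3301*k^4 + 8.7329*k^3 - 9.0473*k^2 - 0.0413000000000001*k + 0.3838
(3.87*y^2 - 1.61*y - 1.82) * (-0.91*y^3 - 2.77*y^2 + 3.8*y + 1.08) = -3.5217*y^5 - 9.2548*y^4 + 20.8219*y^3 + 3.103*y^2 - 8.6548*y - 1.9656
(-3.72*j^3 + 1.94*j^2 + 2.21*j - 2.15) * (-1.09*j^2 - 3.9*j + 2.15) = 4.0548*j^5 + 12.3934*j^4 - 17.9729*j^3 - 2.1045*j^2 + 13.1365*j - 4.6225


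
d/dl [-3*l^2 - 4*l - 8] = -6*l - 4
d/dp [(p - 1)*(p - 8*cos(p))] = p + (p - 1)*(8*sin(p) + 1) - 8*cos(p)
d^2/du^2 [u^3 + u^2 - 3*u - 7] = 6*u + 2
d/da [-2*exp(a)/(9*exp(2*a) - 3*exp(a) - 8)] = (18*exp(2*a) + 16)*exp(a)/(81*exp(4*a) - 54*exp(3*a) - 135*exp(2*a) + 48*exp(a) + 64)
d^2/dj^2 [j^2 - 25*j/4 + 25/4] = 2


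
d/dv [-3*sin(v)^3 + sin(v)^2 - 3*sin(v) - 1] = (-9*sin(v)^2 + 2*sin(v) - 3)*cos(v)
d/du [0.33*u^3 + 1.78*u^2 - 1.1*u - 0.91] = 0.99*u^2 + 3.56*u - 1.1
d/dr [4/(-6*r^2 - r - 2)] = 4*(12*r + 1)/(6*r^2 + r + 2)^2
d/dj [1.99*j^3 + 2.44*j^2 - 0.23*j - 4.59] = 5.97*j^2 + 4.88*j - 0.23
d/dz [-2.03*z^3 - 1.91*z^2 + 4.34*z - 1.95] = -6.09*z^2 - 3.82*z + 4.34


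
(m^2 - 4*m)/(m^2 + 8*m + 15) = m*(m - 4)/(m^2 + 8*m + 15)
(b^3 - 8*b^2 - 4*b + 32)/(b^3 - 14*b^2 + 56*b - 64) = (b + 2)/(b - 4)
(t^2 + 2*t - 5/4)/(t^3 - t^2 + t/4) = (2*t + 5)/(t*(2*t - 1))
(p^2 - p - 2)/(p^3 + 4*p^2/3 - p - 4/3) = 3*(p - 2)/(3*p^2 + p - 4)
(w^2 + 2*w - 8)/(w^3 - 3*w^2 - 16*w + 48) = (w - 2)/(w^2 - 7*w + 12)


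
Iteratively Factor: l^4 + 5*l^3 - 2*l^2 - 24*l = (l + 3)*(l^3 + 2*l^2 - 8*l) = l*(l + 3)*(l^2 + 2*l - 8) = l*(l + 3)*(l + 4)*(l - 2)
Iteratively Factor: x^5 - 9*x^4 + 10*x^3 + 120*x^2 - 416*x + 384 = (x - 3)*(x^4 - 6*x^3 - 8*x^2 + 96*x - 128) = (x - 3)*(x - 2)*(x^3 - 4*x^2 - 16*x + 64) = (x - 3)*(x - 2)*(x + 4)*(x^2 - 8*x + 16) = (x - 4)*(x - 3)*(x - 2)*(x + 4)*(x - 4)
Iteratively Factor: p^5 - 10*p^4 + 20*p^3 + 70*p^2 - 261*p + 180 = (p - 5)*(p^4 - 5*p^3 - 5*p^2 + 45*p - 36) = (p - 5)*(p - 4)*(p^3 - p^2 - 9*p + 9) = (p - 5)*(p - 4)*(p - 3)*(p^2 + 2*p - 3) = (p - 5)*(p - 4)*(p - 3)*(p + 3)*(p - 1)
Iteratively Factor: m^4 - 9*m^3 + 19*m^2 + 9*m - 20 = (m - 4)*(m^3 - 5*m^2 - m + 5) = (m - 5)*(m - 4)*(m^2 - 1) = (m - 5)*(m - 4)*(m + 1)*(m - 1)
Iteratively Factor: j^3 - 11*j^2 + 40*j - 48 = (j - 4)*(j^2 - 7*j + 12) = (j - 4)*(j - 3)*(j - 4)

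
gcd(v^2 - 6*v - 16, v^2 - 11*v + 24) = v - 8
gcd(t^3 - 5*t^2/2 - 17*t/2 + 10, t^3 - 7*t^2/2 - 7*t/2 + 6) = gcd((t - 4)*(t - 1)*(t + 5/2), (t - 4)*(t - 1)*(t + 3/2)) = t^2 - 5*t + 4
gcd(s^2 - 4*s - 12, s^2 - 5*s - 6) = s - 6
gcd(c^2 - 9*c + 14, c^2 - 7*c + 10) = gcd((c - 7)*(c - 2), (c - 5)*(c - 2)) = c - 2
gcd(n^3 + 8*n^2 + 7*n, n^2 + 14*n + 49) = n + 7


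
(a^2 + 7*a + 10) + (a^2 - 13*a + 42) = 2*a^2 - 6*a + 52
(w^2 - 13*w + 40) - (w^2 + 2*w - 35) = 75 - 15*w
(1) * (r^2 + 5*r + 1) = r^2 + 5*r + 1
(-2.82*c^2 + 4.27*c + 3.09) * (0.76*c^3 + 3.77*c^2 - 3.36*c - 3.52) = -2.1432*c^5 - 7.3862*c^4 + 27.9215*c^3 + 7.2285*c^2 - 25.4128*c - 10.8768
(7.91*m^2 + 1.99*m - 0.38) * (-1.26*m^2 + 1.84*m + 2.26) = -9.9666*m^4 + 12.047*m^3 + 22.017*m^2 + 3.7982*m - 0.8588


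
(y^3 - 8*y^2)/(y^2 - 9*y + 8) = y^2/(y - 1)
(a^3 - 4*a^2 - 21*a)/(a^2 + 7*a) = (a^2 - 4*a - 21)/(a + 7)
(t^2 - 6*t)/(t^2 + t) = (t - 6)/(t + 1)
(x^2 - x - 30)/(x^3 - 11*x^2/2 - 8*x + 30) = 2*(x + 5)/(2*x^2 + x - 10)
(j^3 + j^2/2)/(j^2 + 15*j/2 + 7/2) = j^2/(j + 7)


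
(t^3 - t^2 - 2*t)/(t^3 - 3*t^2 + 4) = t/(t - 2)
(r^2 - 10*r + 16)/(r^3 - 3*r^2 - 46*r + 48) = (r - 2)/(r^2 + 5*r - 6)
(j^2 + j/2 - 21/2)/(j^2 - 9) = (j + 7/2)/(j + 3)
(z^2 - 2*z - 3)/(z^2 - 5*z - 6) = (z - 3)/(z - 6)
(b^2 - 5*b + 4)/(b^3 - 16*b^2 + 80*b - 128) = (b - 1)/(b^2 - 12*b + 32)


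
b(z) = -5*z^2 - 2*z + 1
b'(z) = -10*z - 2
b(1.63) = -15.54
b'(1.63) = -18.30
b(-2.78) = -32.08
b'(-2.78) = 25.80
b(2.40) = -32.60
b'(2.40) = -26.00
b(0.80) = -3.80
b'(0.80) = -10.00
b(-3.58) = -55.92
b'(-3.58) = 33.80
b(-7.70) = -280.05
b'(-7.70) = 75.00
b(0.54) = -1.54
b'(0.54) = -7.40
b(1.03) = -6.36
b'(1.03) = -12.30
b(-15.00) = -1094.00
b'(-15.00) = 148.00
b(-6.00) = -167.00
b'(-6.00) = 58.00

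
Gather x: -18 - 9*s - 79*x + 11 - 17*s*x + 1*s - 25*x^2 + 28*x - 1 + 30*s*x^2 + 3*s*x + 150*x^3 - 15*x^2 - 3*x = -8*s + 150*x^3 + x^2*(30*s - 40) + x*(-14*s - 54) - 8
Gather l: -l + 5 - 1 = 4 - l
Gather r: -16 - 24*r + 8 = -24*r - 8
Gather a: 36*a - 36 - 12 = 36*a - 48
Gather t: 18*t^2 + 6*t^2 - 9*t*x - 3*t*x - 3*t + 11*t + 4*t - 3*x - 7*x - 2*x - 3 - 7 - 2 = 24*t^2 + t*(12 - 12*x) - 12*x - 12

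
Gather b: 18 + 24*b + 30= 24*b + 48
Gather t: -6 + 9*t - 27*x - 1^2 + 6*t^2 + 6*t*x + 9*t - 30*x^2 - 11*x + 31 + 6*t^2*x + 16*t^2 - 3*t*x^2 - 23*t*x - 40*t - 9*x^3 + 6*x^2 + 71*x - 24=t^2*(6*x + 22) + t*(-3*x^2 - 17*x - 22) - 9*x^3 - 24*x^2 + 33*x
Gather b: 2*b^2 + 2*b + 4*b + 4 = 2*b^2 + 6*b + 4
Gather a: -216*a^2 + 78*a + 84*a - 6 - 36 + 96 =-216*a^2 + 162*a + 54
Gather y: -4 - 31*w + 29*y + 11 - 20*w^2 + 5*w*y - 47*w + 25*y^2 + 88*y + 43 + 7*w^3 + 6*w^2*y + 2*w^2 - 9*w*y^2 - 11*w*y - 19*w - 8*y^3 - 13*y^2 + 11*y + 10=7*w^3 - 18*w^2 - 97*w - 8*y^3 + y^2*(12 - 9*w) + y*(6*w^2 - 6*w + 128) + 60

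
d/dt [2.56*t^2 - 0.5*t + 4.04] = 5.12*t - 0.5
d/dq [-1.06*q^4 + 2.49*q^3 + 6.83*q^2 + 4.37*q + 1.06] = -4.24*q^3 + 7.47*q^2 + 13.66*q + 4.37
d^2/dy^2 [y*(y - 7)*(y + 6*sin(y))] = -6*y^2*sin(y) + 42*y*sin(y) + 24*y*cos(y) + 6*y + 12*sin(y) - 84*cos(y) - 14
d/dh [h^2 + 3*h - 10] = 2*h + 3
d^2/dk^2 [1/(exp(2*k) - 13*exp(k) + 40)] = ((13 - 4*exp(k))*(exp(2*k) - 13*exp(k) + 40) + 2*(2*exp(k) - 13)^2*exp(k))*exp(k)/(exp(2*k) - 13*exp(k) + 40)^3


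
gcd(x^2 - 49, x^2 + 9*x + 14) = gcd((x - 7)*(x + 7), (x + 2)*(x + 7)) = x + 7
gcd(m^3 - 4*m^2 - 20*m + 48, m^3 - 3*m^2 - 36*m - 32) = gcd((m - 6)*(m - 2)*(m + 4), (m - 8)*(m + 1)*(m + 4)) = m + 4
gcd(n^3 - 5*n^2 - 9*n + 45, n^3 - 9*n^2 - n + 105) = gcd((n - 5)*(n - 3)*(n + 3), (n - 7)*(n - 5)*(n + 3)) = n^2 - 2*n - 15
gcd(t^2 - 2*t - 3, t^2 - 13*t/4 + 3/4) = t - 3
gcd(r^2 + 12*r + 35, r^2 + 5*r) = r + 5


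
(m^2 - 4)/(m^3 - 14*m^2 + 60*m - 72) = (m + 2)/(m^2 - 12*m + 36)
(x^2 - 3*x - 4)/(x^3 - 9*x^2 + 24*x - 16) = (x + 1)/(x^2 - 5*x + 4)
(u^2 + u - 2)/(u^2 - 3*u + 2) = (u + 2)/(u - 2)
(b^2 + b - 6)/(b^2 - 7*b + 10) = (b + 3)/(b - 5)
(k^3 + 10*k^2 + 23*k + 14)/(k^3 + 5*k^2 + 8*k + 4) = (k + 7)/(k + 2)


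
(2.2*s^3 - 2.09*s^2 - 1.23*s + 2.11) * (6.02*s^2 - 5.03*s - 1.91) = 13.244*s^5 - 23.6478*s^4 - 1.0939*s^3 + 22.881*s^2 - 8.264*s - 4.0301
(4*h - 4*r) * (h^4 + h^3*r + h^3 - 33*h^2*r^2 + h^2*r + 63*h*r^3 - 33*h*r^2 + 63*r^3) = 4*h^5 + 4*h^4 - 136*h^3*r^2 + 384*h^2*r^3 - 136*h^2*r^2 - 252*h*r^4 + 384*h*r^3 - 252*r^4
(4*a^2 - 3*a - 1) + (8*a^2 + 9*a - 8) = 12*a^2 + 6*a - 9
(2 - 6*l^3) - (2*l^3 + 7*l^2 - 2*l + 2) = -8*l^3 - 7*l^2 + 2*l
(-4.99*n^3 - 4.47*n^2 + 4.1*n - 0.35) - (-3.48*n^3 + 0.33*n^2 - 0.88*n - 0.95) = -1.51*n^3 - 4.8*n^2 + 4.98*n + 0.6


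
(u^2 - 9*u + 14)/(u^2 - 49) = (u - 2)/(u + 7)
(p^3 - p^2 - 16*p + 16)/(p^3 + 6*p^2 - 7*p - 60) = (p^2 - 5*p + 4)/(p^2 + 2*p - 15)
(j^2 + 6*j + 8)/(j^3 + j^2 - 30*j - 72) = (j + 2)/(j^2 - 3*j - 18)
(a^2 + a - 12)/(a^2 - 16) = (a - 3)/(a - 4)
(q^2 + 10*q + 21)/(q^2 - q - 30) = (q^2 + 10*q + 21)/(q^2 - q - 30)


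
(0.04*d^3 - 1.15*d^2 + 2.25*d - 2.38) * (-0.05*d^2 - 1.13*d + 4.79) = -0.002*d^5 + 0.0123*d^4 + 1.3786*d^3 - 7.932*d^2 + 13.4669*d - 11.4002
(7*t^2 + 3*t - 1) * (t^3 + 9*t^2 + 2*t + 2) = 7*t^5 + 66*t^4 + 40*t^3 + 11*t^2 + 4*t - 2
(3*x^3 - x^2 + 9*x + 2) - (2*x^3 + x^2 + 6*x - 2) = x^3 - 2*x^2 + 3*x + 4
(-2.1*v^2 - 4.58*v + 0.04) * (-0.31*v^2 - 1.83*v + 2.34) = 0.651*v^4 + 5.2628*v^3 + 3.455*v^2 - 10.7904*v + 0.0936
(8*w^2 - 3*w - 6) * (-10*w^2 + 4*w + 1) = -80*w^4 + 62*w^3 + 56*w^2 - 27*w - 6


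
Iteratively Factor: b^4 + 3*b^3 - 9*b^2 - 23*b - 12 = (b + 4)*(b^3 - b^2 - 5*b - 3) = (b + 1)*(b + 4)*(b^2 - 2*b - 3) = (b - 3)*(b + 1)*(b + 4)*(b + 1)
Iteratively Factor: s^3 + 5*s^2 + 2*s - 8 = (s + 2)*(s^2 + 3*s - 4) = (s + 2)*(s + 4)*(s - 1)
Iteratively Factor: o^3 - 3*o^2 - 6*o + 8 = (o + 2)*(o^2 - 5*o + 4) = (o - 4)*(o + 2)*(o - 1)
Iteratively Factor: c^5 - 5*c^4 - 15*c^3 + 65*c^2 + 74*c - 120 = (c - 1)*(c^4 - 4*c^3 - 19*c^2 + 46*c + 120) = (c - 4)*(c - 1)*(c^3 - 19*c - 30) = (c - 5)*(c - 4)*(c - 1)*(c^2 + 5*c + 6) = (c - 5)*(c - 4)*(c - 1)*(c + 2)*(c + 3)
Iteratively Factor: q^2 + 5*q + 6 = (q + 3)*(q + 2)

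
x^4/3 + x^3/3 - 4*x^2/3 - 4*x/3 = x*(x/3 + 1/3)*(x - 2)*(x + 2)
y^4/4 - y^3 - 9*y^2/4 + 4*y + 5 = (y/2 + 1/2)*(y/2 + 1)*(y - 5)*(y - 2)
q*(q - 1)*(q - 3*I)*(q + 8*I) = q^4 - q^3 + 5*I*q^3 + 24*q^2 - 5*I*q^2 - 24*q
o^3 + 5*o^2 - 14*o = o*(o - 2)*(o + 7)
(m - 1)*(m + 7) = m^2 + 6*m - 7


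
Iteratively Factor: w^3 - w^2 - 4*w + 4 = (w + 2)*(w^2 - 3*w + 2) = (w - 1)*(w + 2)*(w - 2)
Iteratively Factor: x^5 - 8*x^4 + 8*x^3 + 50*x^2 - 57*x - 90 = (x - 5)*(x^4 - 3*x^3 - 7*x^2 + 15*x + 18) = (x - 5)*(x - 3)*(x^3 - 7*x - 6) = (x - 5)*(x - 3)^2*(x^2 + 3*x + 2) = (x - 5)*(x - 3)^2*(x + 2)*(x + 1)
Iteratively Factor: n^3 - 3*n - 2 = (n - 2)*(n^2 + 2*n + 1) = (n - 2)*(n + 1)*(n + 1)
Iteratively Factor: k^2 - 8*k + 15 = (k - 3)*(k - 5)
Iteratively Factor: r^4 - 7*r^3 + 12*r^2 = (r)*(r^3 - 7*r^2 + 12*r) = r*(r - 4)*(r^2 - 3*r) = r^2*(r - 4)*(r - 3)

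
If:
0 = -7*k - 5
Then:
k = -5/7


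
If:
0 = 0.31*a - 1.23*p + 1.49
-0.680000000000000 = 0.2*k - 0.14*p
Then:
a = 3.96774193548387*p - 4.80645161290323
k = 0.7*p - 3.4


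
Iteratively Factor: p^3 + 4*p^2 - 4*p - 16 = (p + 2)*(p^2 + 2*p - 8) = (p + 2)*(p + 4)*(p - 2)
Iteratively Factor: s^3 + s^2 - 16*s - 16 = (s - 4)*(s^2 + 5*s + 4) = (s - 4)*(s + 1)*(s + 4)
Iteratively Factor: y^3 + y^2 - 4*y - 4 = (y + 1)*(y^2 - 4) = (y - 2)*(y + 1)*(y + 2)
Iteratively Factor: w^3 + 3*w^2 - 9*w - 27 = (w - 3)*(w^2 + 6*w + 9) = (w - 3)*(w + 3)*(w + 3)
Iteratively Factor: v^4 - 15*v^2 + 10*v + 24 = (v - 2)*(v^3 + 2*v^2 - 11*v - 12) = (v - 2)*(v + 1)*(v^2 + v - 12) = (v - 3)*(v - 2)*(v + 1)*(v + 4)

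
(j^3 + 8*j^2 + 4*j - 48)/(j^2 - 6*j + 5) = (j^3 + 8*j^2 + 4*j - 48)/(j^2 - 6*j + 5)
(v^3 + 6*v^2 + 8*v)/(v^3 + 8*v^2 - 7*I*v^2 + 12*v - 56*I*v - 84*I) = v*(v + 4)/(v^2 + v*(6 - 7*I) - 42*I)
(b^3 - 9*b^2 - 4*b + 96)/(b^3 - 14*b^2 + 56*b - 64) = (b + 3)/(b - 2)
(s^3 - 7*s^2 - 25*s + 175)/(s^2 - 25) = s - 7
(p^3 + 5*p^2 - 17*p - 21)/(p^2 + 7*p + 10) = (p^3 + 5*p^2 - 17*p - 21)/(p^2 + 7*p + 10)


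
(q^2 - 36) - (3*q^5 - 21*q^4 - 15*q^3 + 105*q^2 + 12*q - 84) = -3*q^5 + 21*q^4 + 15*q^3 - 104*q^2 - 12*q + 48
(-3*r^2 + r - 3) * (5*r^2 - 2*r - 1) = -15*r^4 + 11*r^3 - 14*r^2 + 5*r + 3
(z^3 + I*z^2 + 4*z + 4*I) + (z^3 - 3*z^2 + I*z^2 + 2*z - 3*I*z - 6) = 2*z^3 - 3*z^2 + 2*I*z^2 + 6*z - 3*I*z - 6 + 4*I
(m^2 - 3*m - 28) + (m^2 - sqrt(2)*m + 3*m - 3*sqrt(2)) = 2*m^2 - sqrt(2)*m - 28 - 3*sqrt(2)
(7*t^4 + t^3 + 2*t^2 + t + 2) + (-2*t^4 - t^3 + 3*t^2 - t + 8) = 5*t^4 + 5*t^2 + 10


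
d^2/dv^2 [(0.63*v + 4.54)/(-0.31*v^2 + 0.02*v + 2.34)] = ((0.62*v - 0.02)*(0.63*v + 4.54)*(1.24*v - 0.04) + (1.1718*v + 2.7896)*(-0.31*v^2 + 0.02*v + 2.34))/(-0.31*v^2 + 0.02*v + 2.34)^3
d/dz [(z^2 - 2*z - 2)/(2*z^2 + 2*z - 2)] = (3*z^2/2 + z + 2)/(z^4 + 2*z^3 - z^2 - 2*z + 1)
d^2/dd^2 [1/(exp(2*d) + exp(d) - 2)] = (2*(2*exp(d) + 1)^2*exp(d) - (4*exp(d) + 1)*(exp(2*d) + exp(d) - 2))*exp(d)/(exp(2*d) + exp(d) - 2)^3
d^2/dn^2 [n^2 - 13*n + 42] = 2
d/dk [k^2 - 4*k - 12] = 2*k - 4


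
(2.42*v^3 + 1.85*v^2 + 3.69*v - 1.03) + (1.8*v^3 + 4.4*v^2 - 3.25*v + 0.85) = 4.22*v^3 + 6.25*v^2 + 0.44*v - 0.18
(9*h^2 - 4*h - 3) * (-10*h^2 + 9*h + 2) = -90*h^4 + 121*h^3 + 12*h^2 - 35*h - 6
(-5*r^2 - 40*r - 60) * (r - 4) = -5*r^3 - 20*r^2 + 100*r + 240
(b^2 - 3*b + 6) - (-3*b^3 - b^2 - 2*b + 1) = 3*b^3 + 2*b^2 - b + 5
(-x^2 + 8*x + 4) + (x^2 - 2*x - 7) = 6*x - 3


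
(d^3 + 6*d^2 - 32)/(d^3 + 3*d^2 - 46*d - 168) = (d^2 + 2*d - 8)/(d^2 - d - 42)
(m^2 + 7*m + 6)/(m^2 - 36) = (m + 1)/(m - 6)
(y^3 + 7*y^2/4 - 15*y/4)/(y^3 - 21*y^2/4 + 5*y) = (y + 3)/(y - 4)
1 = 1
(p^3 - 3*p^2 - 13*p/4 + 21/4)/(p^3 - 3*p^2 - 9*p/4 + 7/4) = (2*p^2 + p - 3)/(2*p^2 + p - 1)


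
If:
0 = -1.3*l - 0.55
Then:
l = -0.42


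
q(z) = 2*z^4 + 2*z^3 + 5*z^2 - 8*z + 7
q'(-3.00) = -200.00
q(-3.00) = 184.00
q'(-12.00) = -13088.00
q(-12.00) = 38839.00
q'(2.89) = 264.11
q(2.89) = 213.43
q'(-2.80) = -164.58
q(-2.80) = 147.63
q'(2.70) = 220.20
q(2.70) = 167.50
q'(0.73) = 5.61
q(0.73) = 5.17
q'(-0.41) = -11.64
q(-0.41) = 11.04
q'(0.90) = 11.69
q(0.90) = 6.62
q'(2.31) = 145.73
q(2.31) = 96.80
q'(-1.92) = -61.70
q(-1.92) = 53.82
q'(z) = 8*z^3 + 6*z^2 + 10*z - 8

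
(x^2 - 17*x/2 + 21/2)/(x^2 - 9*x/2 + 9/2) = (x - 7)/(x - 3)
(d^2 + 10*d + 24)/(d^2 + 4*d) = (d + 6)/d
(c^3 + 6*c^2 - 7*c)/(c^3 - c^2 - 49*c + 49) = c/(c - 7)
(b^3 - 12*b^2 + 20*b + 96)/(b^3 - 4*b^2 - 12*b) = (b - 8)/b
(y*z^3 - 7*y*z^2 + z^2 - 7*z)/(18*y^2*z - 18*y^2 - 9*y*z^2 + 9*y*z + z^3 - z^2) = z*(y*z^2 - 7*y*z + z - 7)/(18*y^2*z - 18*y^2 - 9*y*z^2 + 9*y*z + z^3 - z^2)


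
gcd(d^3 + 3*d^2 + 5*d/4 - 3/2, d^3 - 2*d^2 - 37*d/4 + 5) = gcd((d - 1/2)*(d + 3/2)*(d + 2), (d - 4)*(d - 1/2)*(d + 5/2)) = d - 1/2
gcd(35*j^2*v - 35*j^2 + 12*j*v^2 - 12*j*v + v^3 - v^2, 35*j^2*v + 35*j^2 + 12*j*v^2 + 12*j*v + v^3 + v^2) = 35*j^2 + 12*j*v + v^2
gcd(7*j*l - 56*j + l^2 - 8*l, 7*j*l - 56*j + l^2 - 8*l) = 7*j*l - 56*j + l^2 - 8*l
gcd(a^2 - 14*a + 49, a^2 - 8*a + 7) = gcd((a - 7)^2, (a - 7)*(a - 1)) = a - 7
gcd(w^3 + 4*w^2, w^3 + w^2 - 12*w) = w^2 + 4*w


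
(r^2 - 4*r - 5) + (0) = r^2 - 4*r - 5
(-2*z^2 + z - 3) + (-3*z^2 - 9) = -5*z^2 + z - 12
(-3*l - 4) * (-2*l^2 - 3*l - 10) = 6*l^3 + 17*l^2 + 42*l + 40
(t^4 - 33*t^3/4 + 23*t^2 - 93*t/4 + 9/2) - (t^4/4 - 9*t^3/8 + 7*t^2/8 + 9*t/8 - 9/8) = 3*t^4/4 - 57*t^3/8 + 177*t^2/8 - 195*t/8 + 45/8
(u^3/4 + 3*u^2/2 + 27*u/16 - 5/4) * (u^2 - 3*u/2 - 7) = u^5/4 + 9*u^4/8 - 37*u^3/16 - 457*u^2/32 - 159*u/16 + 35/4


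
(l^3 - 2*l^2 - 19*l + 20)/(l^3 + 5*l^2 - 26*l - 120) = (l - 1)/(l + 6)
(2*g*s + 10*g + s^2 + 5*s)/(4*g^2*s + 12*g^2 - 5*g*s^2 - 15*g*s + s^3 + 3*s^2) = (2*g*s + 10*g + s^2 + 5*s)/(4*g^2*s + 12*g^2 - 5*g*s^2 - 15*g*s + s^3 + 3*s^2)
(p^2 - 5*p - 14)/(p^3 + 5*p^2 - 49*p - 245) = (p + 2)/(p^2 + 12*p + 35)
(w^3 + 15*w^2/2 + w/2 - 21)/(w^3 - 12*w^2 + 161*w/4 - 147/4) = 2*(w^2 + 9*w + 14)/(2*w^2 - 21*w + 49)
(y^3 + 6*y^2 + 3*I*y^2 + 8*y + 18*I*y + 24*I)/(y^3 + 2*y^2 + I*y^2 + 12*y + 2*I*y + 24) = (y^2 + y*(4 + 3*I) + 12*I)/(y^2 + I*y + 12)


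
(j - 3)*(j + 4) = j^2 + j - 12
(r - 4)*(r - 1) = r^2 - 5*r + 4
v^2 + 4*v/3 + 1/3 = (v + 1/3)*(v + 1)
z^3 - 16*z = z*(z - 4)*(z + 4)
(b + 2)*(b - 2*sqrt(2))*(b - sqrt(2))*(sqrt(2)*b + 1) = sqrt(2)*b^4 - 5*b^3 + 2*sqrt(2)*b^3 - 10*b^2 + sqrt(2)*b^2 + 2*sqrt(2)*b + 4*b + 8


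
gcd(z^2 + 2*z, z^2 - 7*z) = z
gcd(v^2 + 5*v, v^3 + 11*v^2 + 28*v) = v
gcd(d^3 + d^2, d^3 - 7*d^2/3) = d^2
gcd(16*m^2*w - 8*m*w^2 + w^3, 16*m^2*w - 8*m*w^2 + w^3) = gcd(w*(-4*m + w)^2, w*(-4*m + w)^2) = 16*m^2*w - 8*m*w^2 + w^3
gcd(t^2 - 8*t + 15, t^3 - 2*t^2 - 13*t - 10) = t - 5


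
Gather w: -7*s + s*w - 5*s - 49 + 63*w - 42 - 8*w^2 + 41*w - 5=-12*s - 8*w^2 + w*(s + 104) - 96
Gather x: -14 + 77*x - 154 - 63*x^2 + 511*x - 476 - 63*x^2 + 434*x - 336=-126*x^2 + 1022*x - 980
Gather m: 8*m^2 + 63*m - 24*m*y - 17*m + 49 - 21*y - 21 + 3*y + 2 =8*m^2 + m*(46 - 24*y) - 18*y + 30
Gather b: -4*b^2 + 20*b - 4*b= -4*b^2 + 16*b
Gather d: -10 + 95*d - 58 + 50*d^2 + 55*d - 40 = 50*d^2 + 150*d - 108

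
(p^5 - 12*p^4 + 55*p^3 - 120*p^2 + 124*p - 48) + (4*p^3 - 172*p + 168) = p^5 - 12*p^4 + 59*p^3 - 120*p^2 - 48*p + 120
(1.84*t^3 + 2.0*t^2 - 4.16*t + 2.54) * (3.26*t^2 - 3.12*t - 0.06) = 5.9984*t^5 + 0.779199999999999*t^4 - 19.912*t^3 + 21.1396*t^2 - 7.6752*t - 0.1524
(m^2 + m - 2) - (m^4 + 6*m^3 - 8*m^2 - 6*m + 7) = -m^4 - 6*m^3 + 9*m^2 + 7*m - 9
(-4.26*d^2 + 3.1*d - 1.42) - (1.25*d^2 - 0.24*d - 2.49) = -5.51*d^2 + 3.34*d + 1.07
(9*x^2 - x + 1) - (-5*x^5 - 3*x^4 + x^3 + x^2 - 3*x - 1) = 5*x^5 + 3*x^4 - x^3 + 8*x^2 + 2*x + 2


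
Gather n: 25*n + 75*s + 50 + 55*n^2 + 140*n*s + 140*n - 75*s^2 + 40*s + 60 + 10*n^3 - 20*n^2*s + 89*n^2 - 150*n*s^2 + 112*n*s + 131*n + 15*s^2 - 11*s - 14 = 10*n^3 + n^2*(144 - 20*s) + n*(-150*s^2 + 252*s + 296) - 60*s^2 + 104*s + 96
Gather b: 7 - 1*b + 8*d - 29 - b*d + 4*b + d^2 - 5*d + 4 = b*(3 - d) + d^2 + 3*d - 18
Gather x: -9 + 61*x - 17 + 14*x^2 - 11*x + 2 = 14*x^2 + 50*x - 24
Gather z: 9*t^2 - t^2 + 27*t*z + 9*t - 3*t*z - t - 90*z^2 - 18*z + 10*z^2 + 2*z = 8*t^2 + 8*t - 80*z^2 + z*(24*t - 16)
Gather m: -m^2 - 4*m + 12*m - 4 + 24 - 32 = -m^2 + 8*m - 12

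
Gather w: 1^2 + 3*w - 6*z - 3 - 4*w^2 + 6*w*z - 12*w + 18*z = -4*w^2 + w*(6*z - 9) + 12*z - 2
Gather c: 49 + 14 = 63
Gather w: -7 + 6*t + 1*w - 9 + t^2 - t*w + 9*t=t^2 + 15*t + w*(1 - t) - 16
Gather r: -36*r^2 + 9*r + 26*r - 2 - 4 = -36*r^2 + 35*r - 6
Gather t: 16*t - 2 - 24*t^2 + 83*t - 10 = -24*t^2 + 99*t - 12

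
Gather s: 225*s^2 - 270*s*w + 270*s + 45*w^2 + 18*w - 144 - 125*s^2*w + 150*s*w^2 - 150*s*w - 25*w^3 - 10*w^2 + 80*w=s^2*(225 - 125*w) + s*(150*w^2 - 420*w + 270) - 25*w^3 + 35*w^2 + 98*w - 144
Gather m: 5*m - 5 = 5*m - 5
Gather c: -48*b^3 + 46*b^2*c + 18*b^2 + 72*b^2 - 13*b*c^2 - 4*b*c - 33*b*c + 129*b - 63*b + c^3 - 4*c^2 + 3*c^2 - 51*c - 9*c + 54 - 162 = -48*b^3 + 90*b^2 + 66*b + c^3 + c^2*(-13*b - 1) + c*(46*b^2 - 37*b - 60) - 108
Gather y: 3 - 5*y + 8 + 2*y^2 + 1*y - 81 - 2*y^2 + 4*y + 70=0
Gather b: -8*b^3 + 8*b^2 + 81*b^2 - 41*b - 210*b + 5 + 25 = -8*b^3 + 89*b^2 - 251*b + 30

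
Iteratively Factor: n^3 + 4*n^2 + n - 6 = (n - 1)*(n^2 + 5*n + 6) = (n - 1)*(n + 2)*(n + 3)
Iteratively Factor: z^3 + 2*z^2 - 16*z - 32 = (z - 4)*(z^2 + 6*z + 8) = (z - 4)*(z + 2)*(z + 4)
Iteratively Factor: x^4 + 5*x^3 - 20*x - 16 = (x - 2)*(x^3 + 7*x^2 + 14*x + 8) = (x - 2)*(x + 1)*(x^2 + 6*x + 8) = (x - 2)*(x + 1)*(x + 2)*(x + 4)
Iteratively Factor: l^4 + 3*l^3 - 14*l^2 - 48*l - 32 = (l - 4)*(l^3 + 7*l^2 + 14*l + 8) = (l - 4)*(l + 1)*(l^2 + 6*l + 8) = (l - 4)*(l + 1)*(l + 4)*(l + 2)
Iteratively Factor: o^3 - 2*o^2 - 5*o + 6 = (o - 1)*(o^2 - o - 6) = (o - 3)*(o - 1)*(o + 2)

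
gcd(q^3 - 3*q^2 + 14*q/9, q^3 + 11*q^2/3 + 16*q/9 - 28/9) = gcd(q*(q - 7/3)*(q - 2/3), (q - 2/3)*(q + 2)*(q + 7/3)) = q - 2/3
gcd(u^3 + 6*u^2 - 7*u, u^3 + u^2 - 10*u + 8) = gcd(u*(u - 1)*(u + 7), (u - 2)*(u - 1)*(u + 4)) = u - 1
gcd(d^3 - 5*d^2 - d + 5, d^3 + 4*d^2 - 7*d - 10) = d + 1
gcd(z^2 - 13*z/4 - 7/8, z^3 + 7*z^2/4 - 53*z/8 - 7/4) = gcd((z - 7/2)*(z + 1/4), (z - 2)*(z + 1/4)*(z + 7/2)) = z + 1/4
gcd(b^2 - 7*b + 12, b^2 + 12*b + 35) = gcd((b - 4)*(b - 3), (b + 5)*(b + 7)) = 1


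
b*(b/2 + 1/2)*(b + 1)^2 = b^4/2 + 3*b^3/2 + 3*b^2/2 + b/2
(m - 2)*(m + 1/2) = m^2 - 3*m/2 - 1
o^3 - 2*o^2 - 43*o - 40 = (o - 8)*(o + 1)*(o + 5)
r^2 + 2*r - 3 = (r - 1)*(r + 3)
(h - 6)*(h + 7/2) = h^2 - 5*h/2 - 21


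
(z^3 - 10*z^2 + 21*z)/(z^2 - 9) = z*(z - 7)/(z + 3)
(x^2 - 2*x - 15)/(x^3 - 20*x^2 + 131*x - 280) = (x + 3)/(x^2 - 15*x + 56)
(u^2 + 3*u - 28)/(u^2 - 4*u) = (u + 7)/u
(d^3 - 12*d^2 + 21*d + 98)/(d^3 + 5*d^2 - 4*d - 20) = (d^2 - 14*d + 49)/(d^2 + 3*d - 10)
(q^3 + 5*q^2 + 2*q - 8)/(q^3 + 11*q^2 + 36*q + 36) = (q^2 + 3*q - 4)/(q^2 + 9*q + 18)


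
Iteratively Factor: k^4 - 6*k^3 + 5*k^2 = (k - 5)*(k^3 - k^2) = (k - 5)*(k - 1)*(k^2) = k*(k - 5)*(k - 1)*(k)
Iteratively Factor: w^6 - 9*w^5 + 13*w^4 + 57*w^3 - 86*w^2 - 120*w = (w - 5)*(w^5 - 4*w^4 - 7*w^3 + 22*w^2 + 24*w) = (w - 5)*(w - 3)*(w^4 - w^3 - 10*w^2 - 8*w) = w*(w - 5)*(w - 3)*(w^3 - w^2 - 10*w - 8) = w*(w - 5)*(w - 3)*(w + 1)*(w^2 - 2*w - 8) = w*(w - 5)*(w - 4)*(w - 3)*(w + 1)*(w + 2)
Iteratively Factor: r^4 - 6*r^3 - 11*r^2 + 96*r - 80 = (r - 1)*(r^3 - 5*r^2 - 16*r + 80) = (r - 5)*(r - 1)*(r^2 - 16) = (r - 5)*(r - 4)*(r - 1)*(r + 4)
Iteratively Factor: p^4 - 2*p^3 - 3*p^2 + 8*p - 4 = (p + 2)*(p^3 - 4*p^2 + 5*p - 2) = (p - 2)*(p + 2)*(p^2 - 2*p + 1) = (p - 2)*(p - 1)*(p + 2)*(p - 1)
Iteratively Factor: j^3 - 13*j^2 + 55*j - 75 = (j - 5)*(j^2 - 8*j + 15) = (j - 5)*(j - 3)*(j - 5)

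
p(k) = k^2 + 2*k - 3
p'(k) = 2*k + 2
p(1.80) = 3.84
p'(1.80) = 5.60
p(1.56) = 2.55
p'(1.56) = 5.12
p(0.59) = -1.47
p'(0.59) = 3.18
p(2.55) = 8.60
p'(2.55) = 7.10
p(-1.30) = -3.91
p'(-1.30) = -0.60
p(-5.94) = 20.40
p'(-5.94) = -9.88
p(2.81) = 10.52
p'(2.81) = 7.62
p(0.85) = -0.58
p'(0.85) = 3.70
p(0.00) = -3.00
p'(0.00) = 2.00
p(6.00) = 45.00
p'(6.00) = 14.00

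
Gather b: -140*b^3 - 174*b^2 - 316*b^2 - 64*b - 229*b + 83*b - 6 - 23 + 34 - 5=-140*b^3 - 490*b^2 - 210*b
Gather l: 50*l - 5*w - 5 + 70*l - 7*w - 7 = 120*l - 12*w - 12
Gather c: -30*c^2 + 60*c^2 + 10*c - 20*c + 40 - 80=30*c^2 - 10*c - 40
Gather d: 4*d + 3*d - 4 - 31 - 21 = 7*d - 56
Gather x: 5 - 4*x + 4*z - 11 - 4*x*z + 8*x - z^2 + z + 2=x*(4 - 4*z) - z^2 + 5*z - 4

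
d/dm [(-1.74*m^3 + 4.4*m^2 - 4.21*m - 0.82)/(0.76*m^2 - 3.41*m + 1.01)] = (-1.3224*m^4 + 11.8668*m^3 - 17.0766*m^2 + 10.1344*m - 7.0483)/(0.5776*m^4 - 5.1832*m^3 + 13.1633*m^2 - 6.8882*m + 1.0201)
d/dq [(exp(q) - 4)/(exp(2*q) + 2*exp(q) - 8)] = (8 - exp(q))*exp(2*q)/(exp(4*q) + 4*exp(3*q) - 12*exp(2*q) - 32*exp(q) + 64)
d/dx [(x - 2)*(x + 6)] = 2*x + 4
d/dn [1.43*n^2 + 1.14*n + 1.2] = 2.86*n + 1.14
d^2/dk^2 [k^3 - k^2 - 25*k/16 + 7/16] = 6*k - 2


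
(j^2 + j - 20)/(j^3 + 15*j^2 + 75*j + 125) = (j - 4)/(j^2 + 10*j + 25)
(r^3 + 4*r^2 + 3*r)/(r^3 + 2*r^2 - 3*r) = (r + 1)/(r - 1)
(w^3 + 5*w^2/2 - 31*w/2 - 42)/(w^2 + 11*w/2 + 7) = (w^2 - w - 12)/(w + 2)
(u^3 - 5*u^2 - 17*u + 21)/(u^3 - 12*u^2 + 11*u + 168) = (u - 1)/(u - 8)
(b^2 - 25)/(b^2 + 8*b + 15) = (b - 5)/(b + 3)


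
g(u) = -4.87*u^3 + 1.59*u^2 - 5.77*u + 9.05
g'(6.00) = -512.65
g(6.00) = -1020.25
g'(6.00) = -512.65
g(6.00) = -1020.25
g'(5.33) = -403.87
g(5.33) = -713.95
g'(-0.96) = -22.29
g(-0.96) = 20.36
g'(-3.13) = -158.86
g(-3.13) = 192.02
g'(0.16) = -5.64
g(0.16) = 8.15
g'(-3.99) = -251.05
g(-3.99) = 366.73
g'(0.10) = -5.60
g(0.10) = 8.48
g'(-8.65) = -1126.43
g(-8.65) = 3329.86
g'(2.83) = -113.78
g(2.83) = -104.92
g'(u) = -14.61*u^2 + 3.18*u - 5.77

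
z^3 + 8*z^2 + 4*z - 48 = (z - 2)*(z + 4)*(z + 6)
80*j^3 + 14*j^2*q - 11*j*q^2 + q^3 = (-8*j + q)*(-5*j + q)*(2*j + q)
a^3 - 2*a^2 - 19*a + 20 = (a - 5)*(a - 1)*(a + 4)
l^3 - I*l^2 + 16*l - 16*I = (l - 4*I)*(l - I)*(l + 4*I)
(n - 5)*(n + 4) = n^2 - n - 20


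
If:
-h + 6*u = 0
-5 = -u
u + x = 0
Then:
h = 30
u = 5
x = -5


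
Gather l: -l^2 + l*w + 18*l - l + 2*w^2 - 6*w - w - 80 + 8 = -l^2 + l*(w + 17) + 2*w^2 - 7*w - 72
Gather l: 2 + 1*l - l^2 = -l^2 + l + 2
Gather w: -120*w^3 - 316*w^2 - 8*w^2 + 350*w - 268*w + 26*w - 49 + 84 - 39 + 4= -120*w^3 - 324*w^2 + 108*w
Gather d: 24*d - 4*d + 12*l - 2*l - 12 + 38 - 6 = 20*d + 10*l + 20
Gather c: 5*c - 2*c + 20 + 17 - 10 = 3*c + 27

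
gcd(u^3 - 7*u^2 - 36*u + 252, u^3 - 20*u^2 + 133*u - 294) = u^2 - 13*u + 42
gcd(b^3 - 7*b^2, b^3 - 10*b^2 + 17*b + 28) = b - 7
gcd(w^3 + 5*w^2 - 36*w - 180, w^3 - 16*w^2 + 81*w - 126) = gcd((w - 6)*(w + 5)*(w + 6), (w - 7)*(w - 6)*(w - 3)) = w - 6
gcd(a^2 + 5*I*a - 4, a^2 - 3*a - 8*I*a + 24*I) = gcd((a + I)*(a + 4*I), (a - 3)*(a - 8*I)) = 1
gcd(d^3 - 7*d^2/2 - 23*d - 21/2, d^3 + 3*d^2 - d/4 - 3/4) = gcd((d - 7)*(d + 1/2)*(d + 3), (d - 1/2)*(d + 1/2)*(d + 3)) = d^2 + 7*d/2 + 3/2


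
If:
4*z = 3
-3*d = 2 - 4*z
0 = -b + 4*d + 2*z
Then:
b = 17/6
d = 1/3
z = 3/4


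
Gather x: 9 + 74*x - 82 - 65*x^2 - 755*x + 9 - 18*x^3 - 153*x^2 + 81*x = -18*x^3 - 218*x^2 - 600*x - 64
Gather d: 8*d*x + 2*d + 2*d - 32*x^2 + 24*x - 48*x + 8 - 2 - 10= d*(8*x + 4) - 32*x^2 - 24*x - 4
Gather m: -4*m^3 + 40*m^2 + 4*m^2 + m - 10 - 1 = -4*m^3 + 44*m^2 + m - 11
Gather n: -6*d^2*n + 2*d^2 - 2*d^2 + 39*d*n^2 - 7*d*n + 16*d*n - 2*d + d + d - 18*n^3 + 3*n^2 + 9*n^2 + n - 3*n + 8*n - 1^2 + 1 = -18*n^3 + n^2*(39*d + 12) + n*(-6*d^2 + 9*d + 6)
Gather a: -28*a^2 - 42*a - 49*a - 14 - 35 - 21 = -28*a^2 - 91*a - 70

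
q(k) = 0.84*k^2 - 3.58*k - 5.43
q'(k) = 1.68*k - 3.58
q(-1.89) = 4.34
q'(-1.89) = -6.76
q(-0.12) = -4.99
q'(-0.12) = -3.78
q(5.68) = 1.34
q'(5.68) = 5.96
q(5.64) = 1.10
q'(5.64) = 5.90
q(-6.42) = 52.18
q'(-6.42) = -14.37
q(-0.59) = -3.03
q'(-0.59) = -4.57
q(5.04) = -2.14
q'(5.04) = 4.89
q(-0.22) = -4.60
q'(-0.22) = -3.95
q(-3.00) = 12.87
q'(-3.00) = -8.62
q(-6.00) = 46.29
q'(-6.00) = -13.66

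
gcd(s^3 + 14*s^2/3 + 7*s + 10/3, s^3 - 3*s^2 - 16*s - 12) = s^2 + 3*s + 2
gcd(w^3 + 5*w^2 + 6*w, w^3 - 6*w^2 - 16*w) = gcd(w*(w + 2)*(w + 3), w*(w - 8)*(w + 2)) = w^2 + 2*w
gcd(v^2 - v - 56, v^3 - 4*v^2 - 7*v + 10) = 1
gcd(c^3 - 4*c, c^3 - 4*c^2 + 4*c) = c^2 - 2*c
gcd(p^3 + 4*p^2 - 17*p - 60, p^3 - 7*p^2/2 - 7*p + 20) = p - 4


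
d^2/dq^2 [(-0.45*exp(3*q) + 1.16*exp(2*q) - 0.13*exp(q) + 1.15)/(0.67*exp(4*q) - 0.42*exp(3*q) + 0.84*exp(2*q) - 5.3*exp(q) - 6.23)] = (-0.202005000000001*exp(10*q) + 1.956266*exp(9*q) + 0.0150749999999995*exp(8*q) - 14.676716*exp(7*q) + 8.64293199999994*exp(6*q) + 122.896716*exp(5*q) - 91.397532*exp(4*q) - 17.565308*exp(3*q) - 88.809231*exp(2*q) + 240.760546*exp(q) - 43.017527)*exp(q)/(0.300763*exp(12*q) - 0.565614*exp(11*q) + 1.485792*exp(10*q) - 8.629854*exp(9*q) + 2.421363*exp(8*q) - 11.072124*exp(7*q) + 43.938264*exp(6*q) + 99.311604*exp(5*q) + 52.405185*exp(4*q) - 31.365494*exp(3*q) - 427.193592*exp(2*q) - 617.12511*exp(q) - 241.804367)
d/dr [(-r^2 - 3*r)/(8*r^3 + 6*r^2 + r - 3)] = (r*(r + 3)*(24*r^2 + 12*r + 1) - (2*r + 3)*(8*r^3 + 6*r^2 + r - 3))/(8*r^3 + 6*r^2 + r - 3)^2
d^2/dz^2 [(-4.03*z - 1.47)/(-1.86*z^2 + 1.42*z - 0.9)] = ((5.9768 - 44.9748*z)*(1.86*z^2 - 1.42*z + 0.9) + (3.72*z - 1.42)*(4.03*z + 1.47)*(7.44*z - 2.84))/(1.86*z^2 - 1.42*z + 0.9)^3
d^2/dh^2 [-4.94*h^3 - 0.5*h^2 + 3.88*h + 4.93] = -29.64*h - 1.0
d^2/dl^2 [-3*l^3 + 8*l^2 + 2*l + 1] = 16 - 18*l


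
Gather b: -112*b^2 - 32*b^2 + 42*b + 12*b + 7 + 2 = -144*b^2 + 54*b + 9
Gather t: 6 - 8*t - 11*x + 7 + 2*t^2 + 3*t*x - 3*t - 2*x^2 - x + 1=2*t^2 + t*(3*x - 11) - 2*x^2 - 12*x + 14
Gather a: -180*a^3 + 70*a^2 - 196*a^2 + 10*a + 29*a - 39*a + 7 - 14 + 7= -180*a^3 - 126*a^2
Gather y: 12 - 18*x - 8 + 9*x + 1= 5 - 9*x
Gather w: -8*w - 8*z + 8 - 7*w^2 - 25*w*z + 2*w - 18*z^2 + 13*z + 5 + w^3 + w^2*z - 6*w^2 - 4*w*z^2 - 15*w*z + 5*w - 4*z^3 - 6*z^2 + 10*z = w^3 + w^2*(z - 13) + w*(-4*z^2 - 40*z - 1) - 4*z^3 - 24*z^2 + 15*z + 13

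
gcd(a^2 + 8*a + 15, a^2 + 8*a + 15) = a^2 + 8*a + 15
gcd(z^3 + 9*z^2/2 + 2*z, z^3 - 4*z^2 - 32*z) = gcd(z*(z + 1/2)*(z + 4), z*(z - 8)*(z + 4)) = z^2 + 4*z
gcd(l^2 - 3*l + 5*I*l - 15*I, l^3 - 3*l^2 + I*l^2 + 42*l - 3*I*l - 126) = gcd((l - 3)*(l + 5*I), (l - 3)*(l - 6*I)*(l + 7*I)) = l - 3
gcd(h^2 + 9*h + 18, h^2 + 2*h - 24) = h + 6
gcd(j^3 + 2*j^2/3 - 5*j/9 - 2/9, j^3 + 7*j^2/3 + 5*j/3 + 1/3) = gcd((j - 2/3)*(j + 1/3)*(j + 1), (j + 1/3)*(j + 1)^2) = j^2 + 4*j/3 + 1/3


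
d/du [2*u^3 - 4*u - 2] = 6*u^2 - 4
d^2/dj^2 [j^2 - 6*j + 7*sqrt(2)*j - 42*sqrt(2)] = 2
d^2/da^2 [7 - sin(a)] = sin(a)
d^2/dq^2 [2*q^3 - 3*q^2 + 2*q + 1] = 12*q - 6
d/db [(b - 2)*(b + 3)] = 2*b + 1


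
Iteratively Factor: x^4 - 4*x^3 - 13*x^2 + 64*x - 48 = (x - 1)*(x^3 - 3*x^2 - 16*x + 48) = (x - 4)*(x - 1)*(x^2 + x - 12) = (x - 4)*(x - 1)*(x + 4)*(x - 3)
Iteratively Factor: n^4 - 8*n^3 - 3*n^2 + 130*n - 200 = (n - 2)*(n^3 - 6*n^2 - 15*n + 100) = (n - 5)*(n - 2)*(n^2 - n - 20) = (n - 5)*(n - 2)*(n + 4)*(n - 5)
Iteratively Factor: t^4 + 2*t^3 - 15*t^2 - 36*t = (t + 3)*(t^3 - t^2 - 12*t) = t*(t + 3)*(t^2 - t - 12) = t*(t + 3)^2*(t - 4)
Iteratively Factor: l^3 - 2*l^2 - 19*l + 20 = (l + 4)*(l^2 - 6*l + 5) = (l - 5)*(l + 4)*(l - 1)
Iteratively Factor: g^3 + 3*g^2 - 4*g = (g)*(g^2 + 3*g - 4) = g*(g + 4)*(g - 1)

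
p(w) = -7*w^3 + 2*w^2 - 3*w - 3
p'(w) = -21*w^2 + 4*w - 3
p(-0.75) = 3.33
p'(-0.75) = -17.81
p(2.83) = -154.13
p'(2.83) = -159.87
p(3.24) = -229.81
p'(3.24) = -210.49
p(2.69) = -132.85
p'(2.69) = -144.20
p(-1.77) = 47.39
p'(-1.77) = -75.87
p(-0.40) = -1.03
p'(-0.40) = -7.96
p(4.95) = -817.86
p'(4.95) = -497.75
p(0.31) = -3.95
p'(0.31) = -3.78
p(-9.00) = 5289.00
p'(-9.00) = -1740.00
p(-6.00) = 1599.00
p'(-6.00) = -783.00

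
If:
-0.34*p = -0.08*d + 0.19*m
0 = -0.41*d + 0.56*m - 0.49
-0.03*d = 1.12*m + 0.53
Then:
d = -1.78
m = -0.43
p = -0.18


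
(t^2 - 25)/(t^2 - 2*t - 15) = (t + 5)/(t + 3)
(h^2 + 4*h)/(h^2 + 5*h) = (h + 4)/(h + 5)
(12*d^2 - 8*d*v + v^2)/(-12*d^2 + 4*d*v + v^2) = (-6*d + v)/(6*d + v)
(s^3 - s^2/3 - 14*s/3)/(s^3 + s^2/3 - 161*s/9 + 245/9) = 3*s*(s + 2)/(3*s^2 + 8*s - 35)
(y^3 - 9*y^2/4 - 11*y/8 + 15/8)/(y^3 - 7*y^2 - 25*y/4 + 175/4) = (4*y^2 + y - 3)/(2*(2*y^2 - 9*y - 35))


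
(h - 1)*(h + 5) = h^2 + 4*h - 5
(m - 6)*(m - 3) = m^2 - 9*m + 18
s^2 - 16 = (s - 4)*(s + 4)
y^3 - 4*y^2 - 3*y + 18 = (y - 3)^2*(y + 2)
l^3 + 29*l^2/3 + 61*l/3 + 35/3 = (l + 1)*(l + 5/3)*(l + 7)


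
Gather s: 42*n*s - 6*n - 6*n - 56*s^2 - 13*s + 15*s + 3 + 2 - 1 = -12*n - 56*s^2 + s*(42*n + 2) + 4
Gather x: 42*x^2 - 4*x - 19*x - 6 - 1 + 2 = 42*x^2 - 23*x - 5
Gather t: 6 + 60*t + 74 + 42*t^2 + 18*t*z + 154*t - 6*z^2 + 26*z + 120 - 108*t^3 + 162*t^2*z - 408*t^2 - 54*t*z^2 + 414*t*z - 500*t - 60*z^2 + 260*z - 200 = -108*t^3 + t^2*(162*z - 366) + t*(-54*z^2 + 432*z - 286) - 66*z^2 + 286*z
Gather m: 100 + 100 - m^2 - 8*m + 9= -m^2 - 8*m + 209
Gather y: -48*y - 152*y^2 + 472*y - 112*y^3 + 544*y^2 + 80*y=-112*y^3 + 392*y^2 + 504*y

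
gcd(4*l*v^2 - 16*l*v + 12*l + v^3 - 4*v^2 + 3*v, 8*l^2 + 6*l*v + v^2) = 4*l + v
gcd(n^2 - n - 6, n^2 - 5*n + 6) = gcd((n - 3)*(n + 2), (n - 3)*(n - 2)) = n - 3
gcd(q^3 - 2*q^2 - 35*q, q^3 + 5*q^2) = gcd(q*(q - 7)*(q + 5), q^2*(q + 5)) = q^2 + 5*q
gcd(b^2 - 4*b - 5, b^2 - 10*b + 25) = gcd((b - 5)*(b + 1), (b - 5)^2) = b - 5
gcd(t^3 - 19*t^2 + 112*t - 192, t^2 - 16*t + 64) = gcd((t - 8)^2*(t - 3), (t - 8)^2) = t^2 - 16*t + 64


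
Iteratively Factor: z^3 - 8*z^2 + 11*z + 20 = (z - 5)*(z^2 - 3*z - 4) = (z - 5)*(z - 4)*(z + 1)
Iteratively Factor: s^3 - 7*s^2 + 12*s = (s)*(s^2 - 7*s + 12) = s*(s - 3)*(s - 4)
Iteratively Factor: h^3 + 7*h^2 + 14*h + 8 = (h + 2)*(h^2 + 5*h + 4) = (h + 2)*(h + 4)*(h + 1)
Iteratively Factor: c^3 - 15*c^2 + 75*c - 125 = (c - 5)*(c^2 - 10*c + 25) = (c - 5)^2*(c - 5)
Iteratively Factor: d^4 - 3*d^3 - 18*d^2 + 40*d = (d + 4)*(d^3 - 7*d^2 + 10*d) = (d - 2)*(d + 4)*(d^2 - 5*d) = d*(d - 2)*(d + 4)*(d - 5)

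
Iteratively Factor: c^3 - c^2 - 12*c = (c)*(c^2 - c - 12) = c*(c - 4)*(c + 3)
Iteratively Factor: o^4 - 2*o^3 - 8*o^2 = (o + 2)*(o^3 - 4*o^2) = (o - 4)*(o + 2)*(o^2) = o*(o - 4)*(o + 2)*(o)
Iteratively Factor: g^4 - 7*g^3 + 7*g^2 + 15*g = (g + 1)*(g^3 - 8*g^2 + 15*g) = (g - 3)*(g + 1)*(g^2 - 5*g) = (g - 5)*(g - 3)*(g + 1)*(g)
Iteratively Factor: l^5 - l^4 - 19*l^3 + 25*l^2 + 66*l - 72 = (l - 1)*(l^4 - 19*l^2 + 6*l + 72) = (l - 1)*(l + 2)*(l^3 - 2*l^2 - 15*l + 36) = (l - 3)*(l - 1)*(l + 2)*(l^2 + l - 12) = (l - 3)^2*(l - 1)*(l + 2)*(l + 4)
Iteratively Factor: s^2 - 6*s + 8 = (s - 2)*(s - 4)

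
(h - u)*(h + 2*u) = h^2 + h*u - 2*u^2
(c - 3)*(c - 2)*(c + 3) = c^3 - 2*c^2 - 9*c + 18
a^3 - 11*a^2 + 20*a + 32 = (a - 8)*(a - 4)*(a + 1)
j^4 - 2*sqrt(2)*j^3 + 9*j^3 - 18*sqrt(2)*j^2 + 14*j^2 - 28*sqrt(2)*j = j*(j + 2)*(j + 7)*(j - 2*sqrt(2))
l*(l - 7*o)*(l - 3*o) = l^3 - 10*l^2*o + 21*l*o^2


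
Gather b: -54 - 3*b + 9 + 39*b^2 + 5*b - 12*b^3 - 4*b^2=-12*b^3 + 35*b^2 + 2*b - 45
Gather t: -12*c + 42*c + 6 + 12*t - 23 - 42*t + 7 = 30*c - 30*t - 10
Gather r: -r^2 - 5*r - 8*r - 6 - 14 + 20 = -r^2 - 13*r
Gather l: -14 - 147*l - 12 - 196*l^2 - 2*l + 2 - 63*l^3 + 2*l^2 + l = -63*l^3 - 194*l^2 - 148*l - 24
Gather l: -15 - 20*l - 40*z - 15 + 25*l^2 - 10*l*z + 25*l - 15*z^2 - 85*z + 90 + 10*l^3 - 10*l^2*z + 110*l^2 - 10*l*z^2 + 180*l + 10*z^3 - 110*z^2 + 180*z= 10*l^3 + l^2*(135 - 10*z) + l*(-10*z^2 - 10*z + 185) + 10*z^3 - 125*z^2 + 55*z + 60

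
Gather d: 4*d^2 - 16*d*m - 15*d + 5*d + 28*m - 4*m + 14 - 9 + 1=4*d^2 + d*(-16*m - 10) + 24*m + 6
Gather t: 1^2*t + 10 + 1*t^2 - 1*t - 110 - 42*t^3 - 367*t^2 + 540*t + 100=-42*t^3 - 366*t^2 + 540*t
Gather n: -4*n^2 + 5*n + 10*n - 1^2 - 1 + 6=-4*n^2 + 15*n + 4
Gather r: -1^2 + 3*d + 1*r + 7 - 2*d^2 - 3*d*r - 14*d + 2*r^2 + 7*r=-2*d^2 - 11*d + 2*r^2 + r*(8 - 3*d) + 6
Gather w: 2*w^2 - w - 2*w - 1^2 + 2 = 2*w^2 - 3*w + 1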